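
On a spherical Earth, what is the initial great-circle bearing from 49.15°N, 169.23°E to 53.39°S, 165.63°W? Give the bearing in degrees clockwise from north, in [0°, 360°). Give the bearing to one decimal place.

164.8°

Δλ = -165.63 − 169.23 = -334.86°; wrapped into (−180°, 180°]: 25.14°.
θ = atan2( sin Δλ · cos φ₂ , cos φ₁ · sin φ₂ − sin φ₁ · cos φ₂ · cos Δλ )
  = atan2(0.25335, -0.93341) = 164.814° → normalised to [0°, 360°): 164.814°.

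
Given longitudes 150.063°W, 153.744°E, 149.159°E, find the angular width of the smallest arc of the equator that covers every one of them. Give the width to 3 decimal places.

Sort the longitudes: -150.063°, +149.159°, +153.744°.
Eastward gaps between consecutive values (wrapping around): 299.222°, 4.585°, 56.193°.
Largest gap = 299.222° ⇒ minimal covering band is its complement: 360° − 299.222° = 60.778°.
Band runs from +149.159° eastward to -150.063°, crossing the antimeridian.

60.778°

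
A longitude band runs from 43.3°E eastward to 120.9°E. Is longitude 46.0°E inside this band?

Band width going east from +43.3° to +120.9°: ((120.9 − 43.3) mod 360) = 77.6°.
Offset of +46.0° east of the west edge: ((46.0 − 43.3) mod 360) = 2.7°.
2.7° ≤ 77.6° ⇒ inside.

Yes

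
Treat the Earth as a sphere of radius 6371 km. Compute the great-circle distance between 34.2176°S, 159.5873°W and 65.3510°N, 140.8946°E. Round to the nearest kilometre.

12192 km

Δλ = 140.8946 − -159.5873 = 300.4819°; wrapped into (−180°, 180°]: -59.5181°.
Δφ = 65.3510 − -34.2176 = 99.5686°.
a = sin²(Δφ/2) + cos φ₁ · cos φ₂ · sin²(Δλ/2) = 0.668078.
c = 2·atan2(√a, √(1−a)) = 1.91363 rad → d = 6371·c ≈ 12191.73 km.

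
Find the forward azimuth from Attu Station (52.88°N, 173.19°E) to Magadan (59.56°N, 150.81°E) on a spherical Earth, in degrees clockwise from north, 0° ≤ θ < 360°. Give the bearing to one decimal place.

307.3°

Δλ = 150.81 − 173.19 = -22.38°.
θ = atan2( sin Δλ · cos φ₂ , cos φ₁ · sin φ₂ − sin φ₁ · cos φ₂ · cos Δλ )
  = atan2(-0.19290, 0.14675) = -52.737° → normalised to [0°, 360°): 307.263°.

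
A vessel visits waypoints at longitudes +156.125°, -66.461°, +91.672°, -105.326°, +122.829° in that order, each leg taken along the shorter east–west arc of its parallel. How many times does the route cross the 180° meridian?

3

Leg 1: +156.125° → -66.461°, shortest Δλ = 137.414° (east) — crosses 180°.
Leg 2: -66.461° → +91.672°, shortest Δλ = 158.133° (east) — does not cross 180°.
Leg 3: +91.672° → -105.326°, shortest Δλ = 163.002° (east) — crosses 180°.
Leg 4: -105.326° → +122.829°, shortest Δλ = -131.845° (west) — crosses 180°.
Total crossings: 3.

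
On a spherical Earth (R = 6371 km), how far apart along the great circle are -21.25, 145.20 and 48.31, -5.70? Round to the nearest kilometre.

Δλ = -5.70 − 145.20 = -150.90°.
Δφ = 48.31 − -21.25 = 69.56°.
a = sin²(Δφ/2) + cos φ₁ · cos φ₂ · sin²(Δλ/2) = 0.906142.
c = 2·atan2(√a, √(1−a)) = 2.51886 rad → d = 6371·c ≈ 16047.63 km.

16048 km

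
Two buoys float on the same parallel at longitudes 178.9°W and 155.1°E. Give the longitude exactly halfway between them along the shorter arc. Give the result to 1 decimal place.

Signed shortest Δλ from -178.9° to +155.1° is -26.0°.
Midpoint longitude = -178.9° + (-26.0°)/2 = -178.9° − 13.0° = -191.9°.
Normalise into (−180°, 180°]: +168.1°.
(The naïve average (-178.9 + +155.1)/2 = -11.9° is on the wrong side of the globe.)

168.1°E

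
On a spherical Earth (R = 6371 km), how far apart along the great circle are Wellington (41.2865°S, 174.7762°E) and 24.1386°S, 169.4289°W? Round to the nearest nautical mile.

1298 nmi

Δλ = -169.4289 − 174.7762 = -344.2051°; wrapped into (−180°, 180°]: 15.7949°.
Δφ = -24.1386 − -41.2865 = 17.1479°.
a = sin²(Δφ/2) + cos φ₁ · cos φ₂ · sin²(Δλ/2) = 0.035172.
c = 2·atan2(√a, √(1−a)) = 0.37732 rad → d = 6371·c ≈ 2403.90 km ≈ 1298.00 nmi.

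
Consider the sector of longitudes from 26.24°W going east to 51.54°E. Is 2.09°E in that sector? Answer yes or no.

Yes

Band width going east from -26.24° to +51.54°: ((51.54 − -26.24) mod 360) = 77.78°.
Offset of +2.09° east of the west edge: ((2.09 − -26.24) mod 360) = 28.33°.
28.33° ≤ 77.78° ⇒ inside.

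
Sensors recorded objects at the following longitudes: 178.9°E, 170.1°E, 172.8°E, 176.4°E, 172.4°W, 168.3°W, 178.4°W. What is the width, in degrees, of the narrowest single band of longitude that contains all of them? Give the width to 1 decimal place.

21.6°

Sort the longitudes: -178.4°, -172.4°, -168.3°, +170.1°, +172.8°, +176.4°, +178.9°.
Eastward gaps between consecutive values (wrapping around): 6.0°, 4.1°, 338.4°, 2.7°, 3.6°, 2.5°, 2.7°.
Largest gap = 338.4° ⇒ minimal covering band is its complement: 360° − 338.4° = 21.6°.
Band runs from +170.1° eastward to -168.3°, crossing the antimeridian.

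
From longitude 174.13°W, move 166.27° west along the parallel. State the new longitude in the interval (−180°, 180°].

Start at -174.13°; shift −166.27° → -340.40°.
-340.40° lies outside (−180°, 180°]; add 360° → +19.60°.

19.60°E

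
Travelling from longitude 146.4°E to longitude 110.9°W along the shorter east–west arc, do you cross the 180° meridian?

Naïve |-110.9 − 146.4| = 257.3° > 180°, so the shorter arc goes the other way round — across 180°.
Signed shortest Δλ = ((-110.9 − 146.4 + 180) mod 360) − 180 = 102.7°.
Going east by 102.7° from +146.4° passes through 180° before reaching -110.9°.

Yes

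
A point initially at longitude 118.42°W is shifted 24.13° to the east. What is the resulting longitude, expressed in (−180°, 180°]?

94.29°W

Start at -118.42°; shift +24.13° → -94.29°.
-94.29° already lies in (−180°, 180°].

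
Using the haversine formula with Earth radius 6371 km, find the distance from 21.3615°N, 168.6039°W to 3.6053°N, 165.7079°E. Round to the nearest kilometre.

Δλ = 165.7079 − -168.6039 = 334.3118°; wrapped into (−180°, 180°]: -25.6882°.
Δφ = 3.6053 − 21.3615 = -17.7562°.
a = sin²(Δφ/2) + cos φ₁ · cos φ₂ · sin²(Δλ/2) = 0.069749.
c = 2·atan2(√a, √(1−a)) = 0.53454 rad → d = 6371·c ≈ 3405.58 km.

3406 km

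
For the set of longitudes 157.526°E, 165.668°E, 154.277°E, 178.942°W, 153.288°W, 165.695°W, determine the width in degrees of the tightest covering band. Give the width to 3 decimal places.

52.435°

Sort the longitudes: -178.942°, -165.695°, -153.288°, +154.277°, +157.526°, +165.668°.
Eastward gaps between consecutive values (wrapping around): 13.247°, 12.407°, 307.565°, 3.249°, 8.142°, 15.390°.
Largest gap = 307.565° ⇒ minimal covering band is its complement: 360° − 307.565° = 52.435°.
Band runs from +154.277° eastward to -153.288°, crossing the antimeridian.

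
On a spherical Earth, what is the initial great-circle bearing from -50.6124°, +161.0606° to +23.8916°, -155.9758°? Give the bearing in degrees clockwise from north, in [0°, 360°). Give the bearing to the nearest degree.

Δλ = -155.9758 − 161.0606 = -317.0364°; wrapped into (−180°, 180°]: 42.9636°.
θ = atan2( sin Δλ · cos φ₂ , cos φ₁ · sin φ₂ − sin φ₁ · cos φ₂ · cos Δλ )
  = atan2(0.62314, 0.77412) = 38.833° → normalised to [0°, 360°): 38.833°.

39°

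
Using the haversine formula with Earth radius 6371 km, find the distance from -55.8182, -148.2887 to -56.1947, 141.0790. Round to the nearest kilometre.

4194 km

Δλ = 141.0790 − -148.2887 = 289.3677°; wrapped into (−180°, 180°]: -70.6323°.
Δφ = -56.1947 − -55.8182 = -0.3765°.
a = sin²(Δφ/2) + cos φ₁ · cos φ₂ · sin²(Δλ/2) = 0.104471.
c = 2·atan2(√a, √(1−a)) = 0.65826 rad → d = 6371·c ≈ 4193.77 km.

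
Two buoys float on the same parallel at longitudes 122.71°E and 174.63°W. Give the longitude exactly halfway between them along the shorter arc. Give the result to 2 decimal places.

Signed shortest Δλ from +122.71° to -174.63° is +62.66°.
Midpoint longitude = +122.71° + (+62.66°)/2 = +122.71° + 31.33° = +154.04°.
(The naïve average (+122.71 + -174.63)/2 = -25.96° is on the wrong side of the globe.)

154.04°E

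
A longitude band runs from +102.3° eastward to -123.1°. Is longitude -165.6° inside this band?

Band width going east from +102.3° to -123.1°: ((-123.1 − 102.3) mod 360) = 134.6°.
Offset of -165.6° east of the west edge: ((-165.6 − 102.3) mod 360) = 92.1°.
92.1° ≤ 134.6° ⇒ inside.

Yes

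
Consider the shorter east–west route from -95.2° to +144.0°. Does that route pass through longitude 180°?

Naïve |144.0 − -95.2| = 239.2° > 180°, so the shorter arc goes the other way round — across 180°.
Signed shortest Δλ = ((144.0 − -95.2 + 180) mod 360) − 180 = -120.8°.
Going west by 120.8° from -95.2° passes through 180° before reaching +144.0°.

Yes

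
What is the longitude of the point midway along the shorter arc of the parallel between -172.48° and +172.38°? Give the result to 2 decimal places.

Signed shortest Δλ from -172.48° to +172.38° is -15.14°.
Midpoint longitude = -172.48° + (-15.14°)/2 = -172.48° − 7.57° = -180.05°.
Normalise into (−180°, 180°]: +179.95°.
(The naïve average (-172.48 + +172.38)/2 = -0.05° is on the wrong side of the globe.)

+179.95°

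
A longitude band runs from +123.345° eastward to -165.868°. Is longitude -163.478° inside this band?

No

Band width going east from +123.345° to -165.868°: ((-165.868 − 123.345) mod 360) = 70.787°.
Offset of -163.478° east of the west edge: ((-163.478 − 123.345) mod 360) = 73.177°.
73.177° > 70.787° ⇒ outside.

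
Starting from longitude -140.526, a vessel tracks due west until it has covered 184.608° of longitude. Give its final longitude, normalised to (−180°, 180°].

+34.866°

Start at -140.526°; shift −184.608° → -325.134°.
-325.134° lies outside (−180°, 180°]; add 360° → +34.866°.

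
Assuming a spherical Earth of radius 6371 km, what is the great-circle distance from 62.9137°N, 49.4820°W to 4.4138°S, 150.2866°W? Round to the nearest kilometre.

Δλ = -150.2866 − -49.4820 = -100.8046°.
Δφ = -4.4138 − 62.9137 = -67.3275°.
a = sin²(Δφ/2) + cos φ₁ · cos φ₂ · sin²(Δλ/2) = 0.576811.
c = 2·atan2(√a, √(1−a)) = 1.72503 rad → d = 6371·c ≈ 10990.16 km.

10990 km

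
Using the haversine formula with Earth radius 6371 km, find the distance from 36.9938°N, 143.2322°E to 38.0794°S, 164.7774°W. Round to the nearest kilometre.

9905 km

Δλ = -164.7774 − 143.2322 = -308.0096°; wrapped into (−180°, 180°]: 51.9904°.
Δφ = -38.0794 − 36.9938 = -75.0732°.
a = sin²(Δφ/2) + cos φ₁ · cos φ₂ · sin²(Δλ/2) = 0.491983.
c = 2·atan2(√a, √(1−a)) = 1.55476 rad → d = 6371·c ≈ 9905.39 km.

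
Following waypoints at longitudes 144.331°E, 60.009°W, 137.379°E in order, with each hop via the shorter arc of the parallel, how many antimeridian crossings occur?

Leg 1: +144.331° → -60.009°, shortest Δλ = 155.66° (east) — crosses 180°.
Leg 2: -60.009° → +137.379°, shortest Δλ = -162.612° (west) — crosses 180°.
Total crossings: 2.

2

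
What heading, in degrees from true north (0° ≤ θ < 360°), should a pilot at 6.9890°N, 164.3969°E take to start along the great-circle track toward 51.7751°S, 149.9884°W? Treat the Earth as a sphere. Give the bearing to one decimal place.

152.0°

Δλ = -149.9884 − 164.3969 = -314.3853°; wrapped into (−180°, 180°]: 45.6147°.
θ = atan2( sin Δλ · cos φ₂ , cos φ₁ · sin φ₂ − sin φ₁ · cos φ₂ · cos Δλ )
  = atan2(0.44219, -0.83241) = 152.022° → normalised to [0°, 360°): 152.022°.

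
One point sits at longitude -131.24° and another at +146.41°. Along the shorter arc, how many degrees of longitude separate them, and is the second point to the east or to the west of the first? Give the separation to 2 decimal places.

Raw difference: 146.41 − -131.24 = 277.65°.
Normalise into (−180°, 180°]: 277.65° − 360° = -82.35°.
Negative ⇒ the second point lies to the west; separation 82.35°.

82.35° west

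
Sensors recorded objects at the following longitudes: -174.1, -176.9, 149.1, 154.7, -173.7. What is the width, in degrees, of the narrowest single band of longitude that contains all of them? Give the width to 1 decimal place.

37.2°

Sort the longitudes: -176.9°, -174.1°, -173.7°, +149.1°, +154.7°.
Eastward gaps between consecutive values (wrapping around): 2.8°, 0.4°, 322.8°, 5.6°, 28.4°.
Largest gap = 322.8° ⇒ minimal covering band is its complement: 360° − 322.8° = 37.2°.
Band runs from +149.1° eastward to -173.7°, crossing the antimeridian.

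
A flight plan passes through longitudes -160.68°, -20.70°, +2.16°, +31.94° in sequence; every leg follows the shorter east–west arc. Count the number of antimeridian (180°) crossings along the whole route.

Leg 1: -160.68° → -20.70°, shortest Δλ = 139.98° (east) — does not cross 180°.
Leg 2: -20.70° → +2.16°, shortest Δλ = 22.86° (east) — does not cross 180°.
Leg 3: +2.16° → +31.94°, shortest Δλ = 29.78° (east) — does not cross 180°.
Total crossings: 0.

0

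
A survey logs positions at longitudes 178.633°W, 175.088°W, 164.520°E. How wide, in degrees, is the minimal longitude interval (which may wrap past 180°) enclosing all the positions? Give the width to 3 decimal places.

20.392°

Sort the longitudes: -178.633°, -175.088°, +164.520°.
Eastward gaps between consecutive values (wrapping around): 3.545°, 339.608°, 16.847°.
Largest gap = 339.608° ⇒ minimal covering band is its complement: 360° − 339.608° = 20.392°.
Band runs from +164.520° eastward to -175.088°, crossing the antimeridian.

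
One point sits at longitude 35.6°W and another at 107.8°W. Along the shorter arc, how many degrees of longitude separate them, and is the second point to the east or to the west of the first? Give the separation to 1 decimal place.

Raw difference: -107.8 − -35.6 = -72.2°.
Normalise into (−180°, 180°]: -72.2° stays -72.2°.
Negative ⇒ the second point lies to the west; separation 72.2°.

72.2° west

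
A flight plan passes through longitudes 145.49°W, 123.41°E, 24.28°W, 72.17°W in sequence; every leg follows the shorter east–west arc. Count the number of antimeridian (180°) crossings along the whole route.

Leg 1: -145.49° → +123.41°, shortest Δλ = -91.1° (west) — crosses 180°.
Leg 2: +123.41° → -24.28°, shortest Δλ = -147.69° (west) — does not cross 180°.
Leg 3: -24.28° → -72.17°, shortest Δλ = -47.89° (west) — does not cross 180°.
Total crossings: 1.

1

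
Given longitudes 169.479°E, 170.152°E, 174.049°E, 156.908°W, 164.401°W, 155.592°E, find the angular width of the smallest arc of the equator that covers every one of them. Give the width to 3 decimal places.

47.500°

Sort the longitudes: -164.401°, -156.908°, +155.592°, +169.479°, +170.152°, +174.049°.
Eastward gaps between consecutive values (wrapping around): 7.493°, 312.500°, 13.887°, 0.673°, 3.897°, 21.550°.
Largest gap = 312.500° ⇒ minimal covering band is its complement: 360° − 312.500° = 47.500°.
Band runs from +155.592° eastward to -156.908°, crossing the antimeridian.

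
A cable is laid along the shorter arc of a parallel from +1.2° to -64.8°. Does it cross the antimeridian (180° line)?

No

Signed shortest Δλ = ((-64.8 − 1.2 + 180) mod 360) − 180 = -66.0°.
Going west by 66.0° from +1.2° reaches -64.8° without touching 180°.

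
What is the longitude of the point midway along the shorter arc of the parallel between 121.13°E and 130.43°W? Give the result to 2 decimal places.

Signed shortest Δλ from +121.13° to -130.43° is +108.44°.
Midpoint longitude = +121.13° + (+108.44°)/2 = +121.13° + 54.22° = +175.35°.
(The naïve average (+121.13 + -130.43)/2 = -4.65° is on the wrong side of the globe.)

175.35°E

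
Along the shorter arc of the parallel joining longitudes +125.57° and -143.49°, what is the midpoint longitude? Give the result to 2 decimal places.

Signed shortest Δλ from +125.57° to -143.49° is +90.94°.
Midpoint longitude = +125.57° + (+90.94°)/2 = +125.57° + 45.47° = +171.04°.
(The naïve average (+125.57 + -143.49)/2 = -8.96° is on the wrong side of the globe.)

+171.04°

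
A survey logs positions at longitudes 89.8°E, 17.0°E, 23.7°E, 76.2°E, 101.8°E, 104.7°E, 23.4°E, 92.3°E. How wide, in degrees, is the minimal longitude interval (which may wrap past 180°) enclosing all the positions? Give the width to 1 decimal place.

Sort the longitudes: +17.0°, +23.4°, +23.7°, +76.2°, +89.8°, +92.3°, +101.8°, +104.7°.
Eastward gaps between consecutive values (wrapping around): 6.4°, 0.3°, 52.5°, 13.6°, 2.5°, 9.5°, 2.9°, 272.3°.
Largest gap = 272.3° ⇒ minimal covering band is its complement: 360° − 272.3° = 87.7°.
Band runs from +17.0° eastward to +104.7°.

87.7°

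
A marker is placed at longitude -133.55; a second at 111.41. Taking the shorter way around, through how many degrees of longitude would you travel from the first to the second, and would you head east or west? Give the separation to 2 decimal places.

115.04° west

Raw difference: 111.41 − -133.55 = 244.96°.
Normalise into (−180°, 180°]: 244.96° − 360° = -115.04°.
Negative ⇒ the second point lies to the west; separation 115.04°.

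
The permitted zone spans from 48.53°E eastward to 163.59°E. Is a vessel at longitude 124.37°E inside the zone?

Band width going east from +48.53° to +163.59°: ((163.59 − 48.53) mod 360) = 115.06°.
Offset of +124.37° east of the west edge: ((124.37 − 48.53) mod 360) = 75.84°.
75.84° ≤ 115.06° ⇒ inside.

Yes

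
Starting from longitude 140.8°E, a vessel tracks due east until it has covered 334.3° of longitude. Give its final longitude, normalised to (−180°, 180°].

Start at +140.8°; shift +334.3° → +475.1°.
+475.1° lies outside (−180°, 180°]; subtract 360° → +115.1°.

115.1°E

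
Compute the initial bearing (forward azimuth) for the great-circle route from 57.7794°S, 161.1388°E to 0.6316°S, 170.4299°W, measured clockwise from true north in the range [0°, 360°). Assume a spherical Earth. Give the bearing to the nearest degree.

Δλ = -170.4299 − 161.1388 = -331.5687°; wrapped into (−180°, 180°]: 28.4313°.
θ = atan2( sin Δλ · cos φ₂ , cos φ₁ · sin φ₂ − sin φ₁ · cos φ₂ · cos Δλ )
  = atan2(0.47608, 0.73804) = 32.824° → normalised to [0°, 360°): 32.824°.

33°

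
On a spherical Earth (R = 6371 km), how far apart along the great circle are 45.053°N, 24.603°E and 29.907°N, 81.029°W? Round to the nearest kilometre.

Δλ = -81.029 − 24.603 = -105.632°.
Δφ = 29.907 − 45.053 = -15.146°.
a = sin²(Δφ/2) + cos φ₁ · cos φ₂ · sin²(Δλ/2) = 0.406063.
c = 2·atan2(√a, √(1−a)) = 1.38180 rad → d = 6371·c ≈ 8803.44 km.

8803 km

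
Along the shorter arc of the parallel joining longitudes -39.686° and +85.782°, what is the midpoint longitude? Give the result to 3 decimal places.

Signed shortest Δλ from -39.686° to +85.782° is +125.468°.
Midpoint longitude = -39.686° + (+125.468°)/2 = -39.686° + 62.734° = +23.048°.

+23.048°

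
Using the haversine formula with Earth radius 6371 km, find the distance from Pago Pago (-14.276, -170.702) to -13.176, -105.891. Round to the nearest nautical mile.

Δλ = -105.891 − -170.702 = 64.811°.
Δφ = -13.176 − -14.276 = 1.100°.
a = sin²(Δφ/2) + cos φ₁ · cos φ₂ · sin²(Δλ/2) = 0.271093.
c = 2·atan2(√a, √(1−a)) = 1.09526 rad → d = 6371·c ≈ 6977.92 km ≈ 3767.77 nmi.

3768 nmi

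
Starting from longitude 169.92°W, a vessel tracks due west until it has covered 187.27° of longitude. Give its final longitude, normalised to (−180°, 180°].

2.81°E

Start at -169.92°; shift −187.27° → -357.19°.
-357.19° lies outside (−180°, 180°]; add 360° → +2.81°.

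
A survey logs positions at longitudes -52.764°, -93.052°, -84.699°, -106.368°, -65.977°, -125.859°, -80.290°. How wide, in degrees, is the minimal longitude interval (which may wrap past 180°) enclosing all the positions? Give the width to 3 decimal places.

73.095°

Sort the longitudes: -125.859°, -106.368°, -93.052°, -84.699°, -80.290°, -65.977°, -52.764°.
Eastward gaps between consecutive values (wrapping around): 19.491°, 13.316°, 8.353°, 4.409°, 14.313°, 13.213°, 286.905°.
Largest gap = 286.905° ⇒ minimal covering band is its complement: 360° − 286.905° = 73.095°.
Band runs from -125.859° eastward to -52.764°.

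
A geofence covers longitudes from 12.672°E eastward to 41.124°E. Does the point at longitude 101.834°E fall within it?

Band width going east from +12.672° to +41.124°: ((41.124 − 12.672) mod 360) = 28.452°.
Offset of +101.834° east of the west edge: ((101.834 − 12.672) mod 360) = 89.162°.
89.162° > 28.452° ⇒ outside.

No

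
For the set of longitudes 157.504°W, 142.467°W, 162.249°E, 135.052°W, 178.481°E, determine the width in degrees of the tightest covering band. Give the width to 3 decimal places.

62.699°

Sort the longitudes: -157.504°, -142.467°, -135.052°, +162.249°, +178.481°.
Eastward gaps between consecutive values (wrapping around): 15.037°, 7.415°, 297.301°, 16.232°, 24.015°.
Largest gap = 297.301° ⇒ minimal covering band is its complement: 360° − 297.301° = 62.699°.
Band runs from +162.249° eastward to -135.052°, crossing the antimeridian.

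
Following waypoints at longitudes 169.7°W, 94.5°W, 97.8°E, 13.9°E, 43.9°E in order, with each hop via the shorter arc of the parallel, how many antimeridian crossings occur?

1

Leg 1: -169.7° → -94.5°, shortest Δλ = 75.2° (east) — does not cross 180°.
Leg 2: -94.5° → +97.8°, shortest Δλ = -167.7° (west) — crosses 180°.
Leg 3: +97.8° → +13.9°, shortest Δλ = -83.9° (west) — does not cross 180°.
Leg 4: +13.9° → +43.9°, shortest Δλ = 30.0° (east) — does not cross 180°.
Total crossings: 1.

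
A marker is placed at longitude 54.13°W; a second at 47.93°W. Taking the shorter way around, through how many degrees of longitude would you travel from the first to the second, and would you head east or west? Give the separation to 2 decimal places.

6.20° east

Raw difference: -47.93 − -54.13 = 6.2°.
Normalise into (−180°, 180°]: 6.2° stays 6.2°.
Positive ⇒ the second point lies to the east; separation 6.20°.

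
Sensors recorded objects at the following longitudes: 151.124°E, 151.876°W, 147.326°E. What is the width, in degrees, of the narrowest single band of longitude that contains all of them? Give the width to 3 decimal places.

60.798°

Sort the longitudes: -151.876°, +147.326°, +151.124°.
Eastward gaps between consecutive values (wrapping around): 299.202°, 3.798°, 57.000°.
Largest gap = 299.202° ⇒ minimal covering band is its complement: 360° − 299.202° = 60.798°.
Band runs from +147.326° eastward to -151.876°, crossing the antimeridian.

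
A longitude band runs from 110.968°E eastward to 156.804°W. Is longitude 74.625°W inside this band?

Band width going east from +110.968° to -156.804°: ((-156.804 − 110.968) mod 360) = 92.228°.
Offset of -74.625° east of the west edge: ((-74.625 − 110.968) mod 360) = 174.407°.
174.407° > 92.228° ⇒ outside.

No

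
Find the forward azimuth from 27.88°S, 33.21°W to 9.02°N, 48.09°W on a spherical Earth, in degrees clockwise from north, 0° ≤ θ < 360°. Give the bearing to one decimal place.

Δλ = -48.09 − -33.21 = -14.88°.
θ = atan2( sin Δλ · cos φ₂ , cos φ₁ · sin φ₂ − sin φ₁ · cos φ₂ · cos Δλ )
  = atan2(-0.25362, 0.58493) = -23.441° → normalised to [0°, 360°): 336.559°.

336.6°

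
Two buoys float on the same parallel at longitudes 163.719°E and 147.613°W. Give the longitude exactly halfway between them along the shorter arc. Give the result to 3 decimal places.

Signed shortest Δλ from +163.719° to -147.613° is +48.668°.
Midpoint longitude = +163.719° + (+48.668°)/2 = +163.719° + 24.334° = +188.053°.
Normalise into (−180°, 180°]: -171.947°.
(The naïve average (+163.719 + -147.613)/2 = 8.053° is on the wrong side of the globe.)

171.947°W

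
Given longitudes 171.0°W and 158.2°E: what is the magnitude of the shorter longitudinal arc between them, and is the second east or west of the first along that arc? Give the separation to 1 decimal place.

Raw difference: 158.2 − -171.0 = 329.2°.
Normalise into (−180°, 180°]: 329.2° − 360° = -30.8°.
Negative ⇒ the second point lies to the west; separation 30.8°.

30.8° west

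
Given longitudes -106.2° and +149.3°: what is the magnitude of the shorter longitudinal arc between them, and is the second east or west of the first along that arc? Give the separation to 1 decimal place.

Raw difference: 149.3 − -106.2 = 255.5°.
Normalise into (−180°, 180°]: 255.5° − 360° = -104.5°.
Negative ⇒ the second point lies to the west; separation 104.5°.

104.5° west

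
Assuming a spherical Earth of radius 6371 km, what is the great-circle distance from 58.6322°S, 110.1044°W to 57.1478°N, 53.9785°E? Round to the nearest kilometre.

19062 km

Δλ = 53.9785 − -110.1044 = 164.0829°.
Δφ = 57.1478 − -58.6322 = 115.7800°.
a = sin²(Δφ/2) + cos φ₁ · cos φ₂ · sin²(Δλ/2) = 0.994419.
c = 2·atan2(√a, √(1−a)) = 2.99204 rad → d = 6371·c ≈ 19062.30 km.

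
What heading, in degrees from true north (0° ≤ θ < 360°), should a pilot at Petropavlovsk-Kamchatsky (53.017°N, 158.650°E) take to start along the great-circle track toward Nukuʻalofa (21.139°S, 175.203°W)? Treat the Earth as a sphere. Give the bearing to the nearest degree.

155°

Δλ = -175.203 − 158.650 = -333.853°; wrapped into (−180°, 180°]: 26.147°.
θ = atan2( sin Δλ · cos φ₂ , cos φ₁ · sin φ₂ − sin φ₁ · cos φ₂ · cos Δλ )
  = atan2(0.41102, -0.88576) = 155.107° → normalised to [0°, 360°): 155.107°.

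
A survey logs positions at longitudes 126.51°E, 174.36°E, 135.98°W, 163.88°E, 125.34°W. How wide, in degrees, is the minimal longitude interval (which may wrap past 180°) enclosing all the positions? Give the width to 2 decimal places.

Sort the longitudes: -135.98°, -125.34°, +126.51°, +163.88°, +174.36°.
Eastward gaps between consecutive values (wrapping around): 10.64°, 251.85°, 37.37°, 10.48°, 49.66°.
Largest gap = 251.85° ⇒ minimal covering band is its complement: 360° − 251.85° = 108.15°.
Band runs from +126.51° eastward to -125.34°, crossing the antimeridian.

108.15°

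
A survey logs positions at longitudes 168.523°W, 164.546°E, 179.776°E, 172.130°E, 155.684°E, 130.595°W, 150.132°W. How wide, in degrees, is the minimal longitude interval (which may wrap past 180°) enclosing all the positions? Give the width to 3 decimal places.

73.721°

Sort the longitudes: -168.523°, -150.132°, -130.595°, +155.684°, +164.546°, +172.130°, +179.776°.
Eastward gaps between consecutive values (wrapping around): 18.391°, 19.537°, 286.279°, 8.862°, 7.584°, 7.646°, 11.701°.
Largest gap = 286.279° ⇒ minimal covering band is its complement: 360° − 286.279° = 73.721°.
Band runs from +155.684° eastward to -130.595°, crossing the antimeridian.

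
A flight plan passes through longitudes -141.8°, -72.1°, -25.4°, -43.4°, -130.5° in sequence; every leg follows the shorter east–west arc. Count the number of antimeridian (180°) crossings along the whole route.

0

Leg 1: -141.8° → -72.1°, shortest Δλ = 69.7° (east) — does not cross 180°.
Leg 2: -72.1° → -25.4°, shortest Δλ = 46.7° (east) — does not cross 180°.
Leg 3: -25.4° → -43.4°, shortest Δλ = -18.0° (west) — does not cross 180°.
Leg 4: -43.4° → -130.5°, shortest Δλ = -87.1° (west) — does not cross 180°.
Total crossings: 0.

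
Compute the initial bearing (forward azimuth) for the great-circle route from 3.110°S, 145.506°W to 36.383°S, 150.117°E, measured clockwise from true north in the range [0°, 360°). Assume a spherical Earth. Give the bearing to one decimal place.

Δλ = 150.117 − -145.506 = 295.623°; wrapped into (−180°, 180°]: -64.377°.
θ = atan2( sin Δλ · cos φ₂ , cos φ₁ · sin φ₂ − sin φ₁ · cos φ₂ · cos Δλ )
  = atan2(-0.72590, -0.57342) = -128.307° → normalised to [0°, 360°): 231.693°.

231.7°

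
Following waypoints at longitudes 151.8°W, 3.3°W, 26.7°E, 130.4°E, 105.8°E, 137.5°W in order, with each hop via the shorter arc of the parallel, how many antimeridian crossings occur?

Leg 1: -151.8° → -3.3°, shortest Δλ = 148.5° (east) — does not cross 180°.
Leg 2: -3.3° → +26.7°, shortest Δλ = 30.0° (east) — does not cross 180°.
Leg 3: +26.7° → +130.4°, shortest Δλ = 103.7° (east) — does not cross 180°.
Leg 4: +130.4° → +105.8°, shortest Δλ = -24.6° (west) — does not cross 180°.
Leg 5: +105.8° → -137.5°, shortest Δλ = 116.7° (east) — crosses 180°.
Total crossings: 1.

1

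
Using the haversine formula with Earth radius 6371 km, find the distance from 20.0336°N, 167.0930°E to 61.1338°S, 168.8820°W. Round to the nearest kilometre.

Δλ = -168.8820 − 167.0930 = -335.9750°; wrapped into (−180°, 180°]: 24.0250°.
Δφ = -61.1338 − 20.0336 = -81.1674°.
a = sin²(Δφ/2) + cos φ₁ · cos φ₂ · sin²(Δλ/2) = 0.442872.
c = 2·atan2(√a, √(1−a)) = 1.45629 rad → d = 6371·c ≈ 9278.03 km.

9278 km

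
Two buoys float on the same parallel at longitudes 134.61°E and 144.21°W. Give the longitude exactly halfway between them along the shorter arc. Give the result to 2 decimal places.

Signed shortest Δλ from +134.61° to -144.21° is +81.18°.
Midpoint longitude = +134.61° + (+81.18°)/2 = +134.61° + 40.59° = +175.20°.
(The naïve average (+134.61 + -144.21)/2 = -4.8° is on the wrong side of the globe.)

175.20°E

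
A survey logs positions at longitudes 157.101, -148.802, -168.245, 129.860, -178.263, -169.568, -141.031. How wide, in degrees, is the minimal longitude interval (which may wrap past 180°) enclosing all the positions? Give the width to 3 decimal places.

Sort the longitudes: -178.263°, -169.568°, -168.245°, -148.802°, -141.031°, +129.860°, +157.101°.
Eastward gaps between consecutive values (wrapping around): 8.695°, 1.323°, 19.443°, 7.771°, 270.891°, 27.241°, 24.636°.
Largest gap = 270.891° ⇒ minimal covering band is its complement: 360° − 270.891° = 89.109°.
Band runs from +129.860° eastward to -141.031°, crossing the antimeridian.

89.109°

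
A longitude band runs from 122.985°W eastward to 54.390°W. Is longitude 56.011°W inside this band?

Band width going east from -122.985° to -54.390°: ((-54.390 − -122.985) mod 360) = 68.595°.
Offset of -56.011° east of the west edge: ((-56.011 − -122.985) mod 360) = 66.974°.
66.974° ≤ 68.595° ⇒ inside.

Yes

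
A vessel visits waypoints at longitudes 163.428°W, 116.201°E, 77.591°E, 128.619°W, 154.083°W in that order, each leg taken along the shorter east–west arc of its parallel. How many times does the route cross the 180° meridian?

2

Leg 1: -163.428° → +116.201°, shortest Δλ = -80.371° (west) — crosses 180°.
Leg 2: +116.201° → +77.591°, shortest Δλ = -38.61° (west) — does not cross 180°.
Leg 3: +77.591° → -128.619°, shortest Δλ = 153.79° (east) — crosses 180°.
Leg 4: -128.619° → -154.083°, shortest Δλ = -25.464° (west) — does not cross 180°.
Total crossings: 2.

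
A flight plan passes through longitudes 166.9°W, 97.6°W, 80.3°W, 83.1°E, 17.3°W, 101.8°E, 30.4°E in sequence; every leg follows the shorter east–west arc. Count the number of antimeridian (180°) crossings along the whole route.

0

Leg 1: -166.9° → -97.6°, shortest Δλ = 69.3° (east) — does not cross 180°.
Leg 2: -97.6° → -80.3°, shortest Δλ = 17.3° (east) — does not cross 180°.
Leg 3: -80.3° → +83.1°, shortest Δλ = 163.4° (east) — does not cross 180°.
Leg 4: +83.1° → -17.3°, shortest Δλ = -100.4° (west) — does not cross 180°.
Leg 5: -17.3° → +101.8°, shortest Δλ = 119.1° (east) — does not cross 180°.
Leg 6: +101.8° → +30.4°, shortest Δλ = -71.4° (west) — does not cross 180°.
Total crossings: 0.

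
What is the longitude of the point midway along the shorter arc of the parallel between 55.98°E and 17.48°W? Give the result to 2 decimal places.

19.25°E

Signed shortest Δλ from +55.98° to -17.48° is -73.46°.
Midpoint longitude = +55.98° + (-73.46°)/2 = +55.98° − 36.73° = +19.25°.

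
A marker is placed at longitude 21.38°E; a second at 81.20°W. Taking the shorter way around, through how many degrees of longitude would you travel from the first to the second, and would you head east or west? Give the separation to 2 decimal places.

Raw difference: -81.20 − 21.38 = -102.58°.
Normalise into (−180°, 180°]: -102.58° stays -102.58°.
Negative ⇒ the second point lies to the west; separation 102.58°.

102.58° west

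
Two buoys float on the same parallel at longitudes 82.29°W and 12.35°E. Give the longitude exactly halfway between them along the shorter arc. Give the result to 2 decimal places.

Signed shortest Δλ from -82.29° to +12.35° is +94.64°.
Midpoint longitude = -82.29° + (+94.64°)/2 = -82.29° + 47.32° = -34.97°.

34.97°W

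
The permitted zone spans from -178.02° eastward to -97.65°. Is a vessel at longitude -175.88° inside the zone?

Band width going east from -178.02° to -97.65°: ((-97.65 − -178.02) mod 360) = 80.37°.
Offset of -175.88° east of the west edge: ((-175.88 − -178.02) mod 360) = 2.14°.
2.14° ≤ 80.37° ⇒ inside.

Yes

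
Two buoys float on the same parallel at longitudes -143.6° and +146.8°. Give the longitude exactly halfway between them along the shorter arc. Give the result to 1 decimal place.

Signed shortest Δλ from -143.6° to +146.8° is -69.6°.
Midpoint longitude = -143.6° + (-69.6°)/2 = -143.6° − 34.8° = -178.4°.
(The naïve average (-143.6 + +146.8)/2 = 1.6° is on the wrong side of the globe.)

-178.4°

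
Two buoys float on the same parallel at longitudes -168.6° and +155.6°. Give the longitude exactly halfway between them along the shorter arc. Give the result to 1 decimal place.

+173.5°

Signed shortest Δλ from -168.6° to +155.6° is -35.8°.
Midpoint longitude = -168.6° + (-35.8°)/2 = -168.6° − 17.9° = -186.5°.
Normalise into (−180°, 180°]: +173.5°.
(The naïve average (-168.6 + +155.6)/2 = -6.5° is on the wrong side of the globe.)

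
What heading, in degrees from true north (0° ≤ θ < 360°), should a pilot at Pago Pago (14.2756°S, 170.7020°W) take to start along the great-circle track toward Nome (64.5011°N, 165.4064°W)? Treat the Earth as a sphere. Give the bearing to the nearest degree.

2°

Δλ = -165.4064 − -170.7020 = 5.2956°.
θ = atan2( sin Δλ · cos φ₂ , cos φ₁ · sin φ₂ − sin φ₁ · cos φ₂ · cos Δλ )
  = atan2(0.03973, 0.98042) = 2.321° → normalised to [0°, 360°): 2.321°.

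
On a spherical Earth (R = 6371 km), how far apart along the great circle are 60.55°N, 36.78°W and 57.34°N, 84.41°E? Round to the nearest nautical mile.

Δλ = 84.41 − -36.78 = 121.19°.
Δφ = 57.34 − 60.55 = -3.21°.
a = sin²(Δφ/2) + cos φ₁ · cos φ₂ · sin²(Δλ/2) = 0.202152.
c = 2·atan2(√a, √(1−a)) = 0.93266 rad → d = 6371·c ≈ 5942.01 km ≈ 3208.43 nmi.

3208 nmi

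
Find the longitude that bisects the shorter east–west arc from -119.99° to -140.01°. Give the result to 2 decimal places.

Signed shortest Δλ from -119.99° to -140.01° is -20.02°.
Midpoint longitude = -119.99° + (-20.02°)/2 = -119.99° − 10.01° = -130.00°.

-130.00°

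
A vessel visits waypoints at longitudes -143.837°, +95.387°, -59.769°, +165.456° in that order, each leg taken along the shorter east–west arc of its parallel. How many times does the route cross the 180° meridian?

Leg 1: -143.837° → +95.387°, shortest Δλ = -120.776° (west) — crosses 180°.
Leg 2: +95.387° → -59.769°, shortest Δλ = -155.156° (west) — does not cross 180°.
Leg 3: -59.769° → +165.456°, shortest Δλ = -134.775° (west) — crosses 180°.
Total crossings: 2.

2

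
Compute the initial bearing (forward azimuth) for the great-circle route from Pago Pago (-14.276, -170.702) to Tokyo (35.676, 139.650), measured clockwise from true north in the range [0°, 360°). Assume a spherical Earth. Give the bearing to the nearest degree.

Δλ = 139.650 − -170.702 = 310.352°; wrapped into (−180°, 180°]: -49.648°.
θ = atan2( sin Δλ · cos φ₂ , cos φ₁ · sin φ₂ − sin φ₁ · cos φ₂ · cos Δλ )
  = atan2(-0.61906, 0.69489) = -41.697° → normalised to [0°, 360°): 318.303°.

318°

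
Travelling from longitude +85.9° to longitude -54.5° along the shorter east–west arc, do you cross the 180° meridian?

No

Signed shortest Δλ = ((-54.5 − 85.9 + 180) mod 360) − 180 = -140.4°.
Going west by 140.4° from +85.9° reaches -54.5° without touching 180°.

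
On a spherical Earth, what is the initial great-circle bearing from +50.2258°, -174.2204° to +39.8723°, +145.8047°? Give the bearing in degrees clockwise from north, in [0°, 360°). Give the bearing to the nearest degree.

265°

Δλ = 145.8047 − -174.2204 = 320.0251°; wrapped into (−180°, 180°]: -39.9749°.
θ = atan2( sin Δλ · cos φ₂ , cos φ₁ · sin φ₂ − sin φ₁ · cos φ₂ · cos Δλ )
  = atan2(-0.49307, -0.04189) = -94.856° → normalised to [0°, 360°): 265.144°.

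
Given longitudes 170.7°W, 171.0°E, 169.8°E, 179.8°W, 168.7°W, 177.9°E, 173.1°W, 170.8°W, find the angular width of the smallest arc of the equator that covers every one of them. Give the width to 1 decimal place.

21.5°

Sort the longitudes: -179.8°, -173.1°, -170.8°, -170.7°, -168.7°, +169.8°, +171.0°, +177.9°.
Eastward gaps between consecutive values (wrapping around): 6.7°, 2.3°, 0.1°, 2.0°, 338.5°, 1.2°, 6.9°, 2.3°.
Largest gap = 338.5° ⇒ minimal covering band is its complement: 360° − 338.5° = 21.5°.
Band runs from +169.8° eastward to -168.7°, crossing the antimeridian.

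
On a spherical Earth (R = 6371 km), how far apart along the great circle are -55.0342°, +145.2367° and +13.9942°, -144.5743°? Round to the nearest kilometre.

10069 km

Δλ = -144.5743 − 145.2367 = -289.8110°; wrapped into (−180°, 180°]: 70.1890°.
Δφ = 13.9942 − -55.0342 = 69.0284°.
a = sin²(Δφ/2) + cos φ₁ · cos φ₂ · sin²(Δλ/2) = 0.504854.
c = 2·atan2(√a, √(1−a)) = 1.58050 rad → d = 6371·c ≈ 10069.39 km.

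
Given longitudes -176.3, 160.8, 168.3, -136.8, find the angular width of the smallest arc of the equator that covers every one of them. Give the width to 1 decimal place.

62.4°

Sort the longitudes: -176.3°, -136.8°, +160.8°, +168.3°.
Eastward gaps between consecutive values (wrapping around): 39.5°, 297.6°, 7.5°, 15.4°.
Largest gap = 297.6° ⇒ minimal covering band is its complement: 360° − 297.6° = 62.4°.
Band runs from +160.8° eastward to -136.8°, crossing the antimeridian.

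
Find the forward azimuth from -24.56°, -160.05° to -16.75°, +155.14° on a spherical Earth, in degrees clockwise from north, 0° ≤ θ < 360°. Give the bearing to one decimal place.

Δλ = 155.14 − -160.05 = 315.19°; wrapped into (−180°, 180°]: -44.81°.
θ = atan2( sin Δλ · cos φ₂ , cos φ₁ · sin φ₂ − sin φ₁ · cos φ₂ · cos Δλ )
  = atan2(-0.67486, 0.02025) = -88.282° → normalised to [0°, 360°): 271.718°.

271.7°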